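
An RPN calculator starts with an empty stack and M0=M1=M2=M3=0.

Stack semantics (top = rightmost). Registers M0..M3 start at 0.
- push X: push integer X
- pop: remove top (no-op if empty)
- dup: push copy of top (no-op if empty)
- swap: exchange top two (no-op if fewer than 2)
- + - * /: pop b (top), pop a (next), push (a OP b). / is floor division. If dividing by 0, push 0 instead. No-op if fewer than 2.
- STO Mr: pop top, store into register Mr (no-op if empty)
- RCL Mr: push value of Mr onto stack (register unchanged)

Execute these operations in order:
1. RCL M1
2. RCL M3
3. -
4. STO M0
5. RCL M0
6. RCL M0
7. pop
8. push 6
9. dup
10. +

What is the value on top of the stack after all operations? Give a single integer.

Answer: 12

Derivation:
After op 1 (RCL M1): stack=[0] mem=[0,0,0,0]
After op 2 (RCL M3): stack=[0,0] mem=[0,0,0,0]
After op 3 (-): stack=[0] mem=[0,0,0,0]
After op 4 (STO M0): stack=[empty] mem=[0,0,0,0]
After op 5 (RCL M0): stack=[0] mem=[0,0,0,0]
After op 6 (RCL M0): stack=[0,0] mem=[0,0,0,0]
After op 7 (pop): stack=[0] mem=[0,0,0,0]
After op 8 (push 6): stack=[0,6] mem=[0,0,0,0]
After op 9 (dup): stack=[0,6,6] mem=[0,0,0,0]
After op 10 (+): stack=[0,12] mem=[0,0,0,0]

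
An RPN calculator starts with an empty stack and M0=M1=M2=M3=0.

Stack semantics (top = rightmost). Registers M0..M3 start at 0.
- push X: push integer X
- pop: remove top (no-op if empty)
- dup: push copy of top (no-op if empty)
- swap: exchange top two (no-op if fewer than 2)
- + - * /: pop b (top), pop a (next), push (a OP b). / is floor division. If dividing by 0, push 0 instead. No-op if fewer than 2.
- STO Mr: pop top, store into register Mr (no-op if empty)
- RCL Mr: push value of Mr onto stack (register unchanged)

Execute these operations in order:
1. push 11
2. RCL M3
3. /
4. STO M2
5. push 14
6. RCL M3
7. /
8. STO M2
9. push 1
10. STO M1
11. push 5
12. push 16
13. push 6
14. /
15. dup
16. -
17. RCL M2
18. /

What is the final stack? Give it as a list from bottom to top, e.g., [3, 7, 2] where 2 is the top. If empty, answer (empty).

After op 1 (push 11): stack=[11] mem=[0,0,0,0]
After op 2 (RCL M3): stack=[11,0] mem=[0,0,0,0]
After op 3 (/): stack=[0] mem=[0,0,0,0]
After op 4 (STO M2): stack=[empty] mem=[0,0,0,0]
After op 5 (push 14): stack=[14] mem=[0,0,0,0]
After op 6 (RCL M3): stack=[14,0] mem=[0,0,0,0]
After op 7 (/): stack=[0] mem=[0,0,0,0]
After op 8 (STO M2): stack=[empty] mem=[0,0,0,0]
After op 9 (push 1): stack=[1] mem=[0,0,0,0]
After op 10 (STO M1): stack=[empty] mem=[0,1,0,0]
After op 11 (push 5): stack=[5] mem=[0,1,0,0]
After op 12 (push 16): stack=[5,16] mem=[0,1,0,0]
After op 13 (push 6): stack=[5,16,6] mem=[0,1,0,0]
After op 14 (/): stack=[5,2] mem=[0,1,0,0]
After op 15 (dup): stack=[5,2,2] mem=[0,1,0,0]
After op 16 (-): stack=[5,0] mem=[0,1,0,0]
After op 17 (RCL M2): stack=[5,0,0] mem=[0,1,0,0]
After op 18 (/): stack=[5,0] mem=[0,1,0,0]

Answer: [5, 0]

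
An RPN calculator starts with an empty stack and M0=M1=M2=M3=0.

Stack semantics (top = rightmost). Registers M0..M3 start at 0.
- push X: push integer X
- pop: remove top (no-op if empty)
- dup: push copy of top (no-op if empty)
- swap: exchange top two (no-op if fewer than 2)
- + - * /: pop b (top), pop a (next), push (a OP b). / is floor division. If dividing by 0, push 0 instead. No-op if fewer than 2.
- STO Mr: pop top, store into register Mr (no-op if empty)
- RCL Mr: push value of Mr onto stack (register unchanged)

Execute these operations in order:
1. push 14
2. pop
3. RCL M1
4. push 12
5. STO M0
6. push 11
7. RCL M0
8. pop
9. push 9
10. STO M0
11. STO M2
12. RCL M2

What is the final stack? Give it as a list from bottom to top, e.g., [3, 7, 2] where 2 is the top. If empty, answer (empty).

Answer: [0, 11]

Derivation:
After op 1 (push 14): stack=[14] mem=[0,0,0,0]
After op 2 (pop): stack=[empty] mem=[0,0,0,0]
After op 3 (RCL M1): stack=[0] mem=[0,0,0,0]
After op 4 (push 12): stack=[0,12] mem=[0,0,0,0]
After op 5 (STO M0): stack=[0] mem=[12,0,0,0]
After op 6 (push 11): stack=[0,11] mem=[12,0,0,0]
After op 7 (RCL M0): stack=[0,11,12] mem=[12,0,0,0]
After op 8 (pop): stack=[0,11] mem=[12,0,0,0]
After op 9 (push 9): stack=[0,11,9] mem=[12,0,0,0]
After op 10 (STO M0): stack=[0,11] mem=[9,0,0,0]
After op 11 (STO M2): stack=[0] mem=[9,0,11,0]
After op 12 (RCL M2): stack=[0,11] mem=[9,0,11,0]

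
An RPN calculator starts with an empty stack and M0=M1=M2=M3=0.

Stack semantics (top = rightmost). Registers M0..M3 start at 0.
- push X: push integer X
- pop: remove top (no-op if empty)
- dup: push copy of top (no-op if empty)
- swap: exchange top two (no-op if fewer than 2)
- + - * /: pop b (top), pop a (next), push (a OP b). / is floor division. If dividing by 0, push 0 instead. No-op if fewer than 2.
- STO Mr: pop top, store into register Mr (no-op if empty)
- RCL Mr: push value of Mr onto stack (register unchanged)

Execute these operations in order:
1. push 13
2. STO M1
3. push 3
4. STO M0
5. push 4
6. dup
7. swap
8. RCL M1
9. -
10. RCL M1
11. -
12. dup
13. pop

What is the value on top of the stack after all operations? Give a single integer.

Answer: -22

Derivation:
After op 1 (push 13): stack=[13] mem=[0,0,0,0]
After op 2 (STO M1): stack=[empty] mem=[0,13,0,0]
After op 3 (push 3): stack=[3] mem=[0,13,0,0]
After op 4 (STO M0): stack=[empty] mem=[3,13,0,0]
After op 5 (push 4): stack=[4] mem=[3,13,0,0]
After op 6 (dup): stack=[4,4] mem=[3,13,0,0]
After op 7 (swap): stack=[4,4] mem=[3,13,0,0]
After op 8 (RCL M1): stack=[4,4,13] mem=[3,13,0,0]
After op 9 (-): stack=[4,-9] mem=[3,13,0,0]
After op 10 (RCL M1): stack=[4,-9,13] mem=[3,13,0,0]
After op 11 (-): stack=[4,-22] mem=[3,13,0,0]
After op 12 (dup): stack=[4,-22,-22] mem=[3,13,0,0]
After op 13 (pop): stack=[4,-22] mem=[3,13,0,0]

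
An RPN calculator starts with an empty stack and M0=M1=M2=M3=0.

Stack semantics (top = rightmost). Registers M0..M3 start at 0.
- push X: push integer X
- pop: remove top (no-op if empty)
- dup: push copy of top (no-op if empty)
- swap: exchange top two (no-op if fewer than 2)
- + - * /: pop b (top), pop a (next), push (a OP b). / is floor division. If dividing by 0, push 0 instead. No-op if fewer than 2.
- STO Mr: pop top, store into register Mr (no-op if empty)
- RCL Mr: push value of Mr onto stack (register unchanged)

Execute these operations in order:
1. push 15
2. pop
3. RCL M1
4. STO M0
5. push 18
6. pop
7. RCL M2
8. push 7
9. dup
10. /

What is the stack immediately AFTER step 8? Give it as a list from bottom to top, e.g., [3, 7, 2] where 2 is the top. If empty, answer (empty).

After op 1 (push 15): stack=[15] mem=[0,0,0,0]
After op 2 (pop): stack=[empty] mem=[0,0,0,0]
After op 3 (RCL M1): stack=[0] mem=[0,0,0,0]
After op 4 (STO M0): stack=[empty] mem=[0,0,0,0]
After op 5 (push 18): stack=[18] mem=[0,0,0,0]
After op 6 (pop): stack=[empty] mem=[0,0,0,0]
After op 7 (RCL M2): stack=[0] mem=[0,0,0,0]
After op 8 (push 7): stack=[0,7] mem=[0,0,0,0]

[0, 7]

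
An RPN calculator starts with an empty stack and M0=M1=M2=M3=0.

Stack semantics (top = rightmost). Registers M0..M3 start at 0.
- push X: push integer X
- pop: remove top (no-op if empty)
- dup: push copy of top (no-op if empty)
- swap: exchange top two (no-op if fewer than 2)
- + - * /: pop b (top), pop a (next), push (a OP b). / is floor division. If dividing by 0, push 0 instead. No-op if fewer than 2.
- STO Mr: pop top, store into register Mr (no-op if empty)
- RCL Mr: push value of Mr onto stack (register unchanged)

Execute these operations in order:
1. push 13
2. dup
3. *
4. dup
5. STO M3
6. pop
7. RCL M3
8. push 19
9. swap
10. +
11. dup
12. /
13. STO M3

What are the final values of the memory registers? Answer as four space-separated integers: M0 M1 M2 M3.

Answer: 0 0 0 1

Derivation:
After op 1 (push 13): stack=[13] mem=[0,0,0,0]
After op 2 (dup): stack=[13,13] mem=[0,0,0,0]
After op 3 (*): stack=[169] mem=[0,0,0,0]
After op 4 (dup): stack=[169,169] mem=[0,0,0,0]
After op 5 (STO M3): stack=[169] mem=[0,0,0,169]
After op 6 (pop): stack=[empty] mem=[0,0,0,169]
After op 7 (RCL M3): stack=[169] mem=[0,0,0,169]
After op 8 (push 19): stack=[169,19] mem=[0,0,0,169]
After op 9 (swap): stack=[19,169] mem=[0,0,0,169]
After op 10 (+): stack=[188] mem=[0,0,0,169]
After op 11 (dup): stack=[188,188] mem=[0,0,0,169]
After op 12 (/): stack=[1] mem=[0,0,0,169]
After op 13 (STO M3): stack=[empty] mem=[0,0,0,1]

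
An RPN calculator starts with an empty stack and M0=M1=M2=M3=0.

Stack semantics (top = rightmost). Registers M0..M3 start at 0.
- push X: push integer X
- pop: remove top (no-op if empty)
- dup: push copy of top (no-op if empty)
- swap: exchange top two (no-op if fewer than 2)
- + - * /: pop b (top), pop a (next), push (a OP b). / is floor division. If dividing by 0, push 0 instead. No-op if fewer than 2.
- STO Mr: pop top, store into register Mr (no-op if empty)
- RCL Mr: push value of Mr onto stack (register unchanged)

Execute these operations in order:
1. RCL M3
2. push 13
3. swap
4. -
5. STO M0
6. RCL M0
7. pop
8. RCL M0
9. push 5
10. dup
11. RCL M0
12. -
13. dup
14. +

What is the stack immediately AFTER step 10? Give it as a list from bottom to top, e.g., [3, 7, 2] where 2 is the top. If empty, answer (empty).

After op 1 (RCL M3): stack=[0] mem=[0,0,0,0]
After op 2 (push 13): stack=[0,13] mem=[0,0,0,0]
After op 3 (swap): stack=[13,0] mem=[0,0,0,0]
After op 4 (-): stack=[13] mem=[0,0,0,0]
After op 5 (STO M0): stack=[empty] mem=[13,0,0,0]
After op 6 (RCL M0): stack=[13] mem=[13,0,0,0]
After op 7 (pop): stack=[empty] mem=[13,0,0,0]
After op 8 (RCL M0): stack=[13] mem=[13,0,0,0]
After op 9 (push 5): stack=[13,5] mem=[13,0,0,0]
After op 10 (dup): stack=[13,5,5] mem=[13,0,0,0]

[13, 5, 5]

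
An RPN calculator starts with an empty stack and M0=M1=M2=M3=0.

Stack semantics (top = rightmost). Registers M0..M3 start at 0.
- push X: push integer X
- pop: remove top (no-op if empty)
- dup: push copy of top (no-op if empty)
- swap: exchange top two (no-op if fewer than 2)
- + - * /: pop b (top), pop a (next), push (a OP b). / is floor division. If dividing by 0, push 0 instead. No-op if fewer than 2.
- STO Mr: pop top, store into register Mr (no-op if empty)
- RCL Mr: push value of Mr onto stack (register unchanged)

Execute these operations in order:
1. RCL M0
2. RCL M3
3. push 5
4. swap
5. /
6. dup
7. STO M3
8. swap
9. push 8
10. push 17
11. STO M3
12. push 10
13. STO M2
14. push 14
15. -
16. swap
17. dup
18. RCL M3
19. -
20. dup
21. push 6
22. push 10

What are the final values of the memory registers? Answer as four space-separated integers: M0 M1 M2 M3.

After op 1 (RCL M0): stack=[0] mem=[0,0,0,0]
After op 2 (RCL M3): stack=[0,0] mem=[0,0,0,0]
After op 3 (push 5): stack=[0,0,5] mem=[0,0,0,0]
After op 4 (swap): stack=[0,5,0] mem=[0,0,0,0]
After op 5 (/): stack=[0,0] mem=[0,0,0,0]
After op 6 (dup): stack=[0,0,0] mem=[0,0,0,0]
After op 7 (STO M3): stack=[0,0] mem=[0,0,0,0]
After op 8 (swap): stack=[0,0] mem=[0,0,0,0]
After op 9 (push 8): stack=[0,0,8] mem=[0,0,0,0]
After op 10 (push 17): stack=[0,0,8,17] mem=[0,0,0,0]
After op 11 (STO M3): stack=[0,0,8] mem=[0,0,0,17]
After op 12 (push 10): stack=[0,0,8,10] mem=[0,0,0,17]
After op 13 (STO M2): stack=[0,0,8] mem=[0,0,10,17]
After op 14 (push 14): stack=[0,0,8,14] mem=[0,0,10,17]
After op 15 (-): stack=[0,0,-6] mem=[0,0,10,17]
After op 16 (swap): stack=[0,-6,0] mem=[0,0,10,17]
After op 17 (dup): stack=[0,-6,0,0] mem=[0,0,10,17]
After op 18 (RCL M3): stack=[0,-6,0,0,17] mem=[0,0,10,17]
After op 19 (-): stack=[0,-6,0,-17] mem=[0,0,10,17]
After op 20 (dup): stack=[0,-6,0,-17,-17] mem=[0,0,10,17]
After op 21 (push 6): stack=[0,-6,0,-17,-17,6] mem=[0,0,10,17]
After op 22 (push 10): stack=[0,-6,0,-17,-17,6,10] mem=[0,0,10,17]

Answer: 0 0 10 17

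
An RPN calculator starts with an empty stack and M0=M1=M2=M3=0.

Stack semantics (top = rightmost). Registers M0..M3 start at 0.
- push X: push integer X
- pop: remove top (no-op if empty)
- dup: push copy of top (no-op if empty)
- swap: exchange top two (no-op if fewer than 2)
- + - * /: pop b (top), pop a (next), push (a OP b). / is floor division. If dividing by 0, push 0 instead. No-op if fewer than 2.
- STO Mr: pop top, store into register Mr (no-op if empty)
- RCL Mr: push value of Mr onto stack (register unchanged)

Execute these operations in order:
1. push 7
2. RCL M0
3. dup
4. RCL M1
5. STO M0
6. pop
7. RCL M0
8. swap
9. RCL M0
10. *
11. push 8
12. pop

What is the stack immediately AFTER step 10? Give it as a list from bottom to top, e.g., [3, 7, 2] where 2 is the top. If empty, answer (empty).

After op 1 (push 7): stack=[7] mem=[0,0,0,0]
After op 2 (RCL M0): stack=[7,0] mem=[0,0,0,0]
After op 3 (dup): stack=[7,0,0] mem=[0,0,0,0]
After op 4 (RCL M1): stack=[7,0,0,0] mem=[0,0,0,0]
After op 5 (STO M0): stack=[7,0,0] mem=[0,0,0,0]
After op 6 (pop): stack=[7,0] mem=[0,0,0,0]
After op 7 (RCL M0): stack=[7,0,0] mem=[0,0,0,0]
After op 8 (swap): stack=[7,0,0] mem=[0,0,0,0]
After op 9 (RCL M0): stack=[7,0,0,0] mem=[0,0,0,0]
After op 10 (*): stack=[7,0,0] mem=[0,0,0,0]

[7, 0, 0]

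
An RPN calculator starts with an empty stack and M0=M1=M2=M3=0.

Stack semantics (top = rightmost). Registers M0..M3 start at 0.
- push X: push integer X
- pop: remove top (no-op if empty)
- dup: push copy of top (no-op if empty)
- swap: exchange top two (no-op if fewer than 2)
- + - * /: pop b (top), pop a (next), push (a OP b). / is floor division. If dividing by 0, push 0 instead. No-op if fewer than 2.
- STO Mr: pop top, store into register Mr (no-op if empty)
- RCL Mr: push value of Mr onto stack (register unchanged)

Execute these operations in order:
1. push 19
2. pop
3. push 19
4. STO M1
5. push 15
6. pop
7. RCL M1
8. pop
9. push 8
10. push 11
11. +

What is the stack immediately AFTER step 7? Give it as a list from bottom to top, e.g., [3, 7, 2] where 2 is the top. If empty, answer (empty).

After op 1 (push 19): stack=[19] mem=[0,0,0,0]
After op 2 (pop): stack=[empty] mem=[0,0,0,0]
After op 3 (push 19): stack=[19] mem=[0,0,0,0]
After op 4 (STO M1): stack=[empty] mem=[0,19,0,0]
After op 5 (push 15): stack=[15] mem=[0,19,0,0]
After op 6 (pop): stack=[empty] mem=[0,19,0,0]
After op 7 (RCL M1): stack=[19] mem=[0,19,0,0]

[19]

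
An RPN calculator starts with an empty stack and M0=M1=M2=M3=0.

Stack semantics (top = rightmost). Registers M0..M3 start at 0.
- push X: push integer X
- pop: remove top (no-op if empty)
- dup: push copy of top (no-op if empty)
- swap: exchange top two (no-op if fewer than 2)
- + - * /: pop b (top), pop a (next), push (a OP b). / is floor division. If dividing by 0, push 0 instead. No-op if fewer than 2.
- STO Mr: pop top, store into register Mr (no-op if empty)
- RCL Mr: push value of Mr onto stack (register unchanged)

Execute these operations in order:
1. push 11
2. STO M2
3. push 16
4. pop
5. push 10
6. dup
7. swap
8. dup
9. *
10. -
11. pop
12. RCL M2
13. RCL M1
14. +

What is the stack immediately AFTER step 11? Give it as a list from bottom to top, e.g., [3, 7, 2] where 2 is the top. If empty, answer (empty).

After op 1 (push 11): stack=[11] mem=[0,0,0,0]
After op 2 (STO M2): stack=[empty] mem=[0,0,11,0]
After op 3 (push 16): stack=[16] mem=[0,0,11,0]
After op 4 (pop): stack=[empty] mem=[0,0,11,0]
After op 5 (push 10): stack=[10] mem=[0,0,11,0]
After op 6 (dup): stack=[10,10] mem=[0,0,11,0]
After op 7 (swap): stack=[10,10] mem=[0,0,11,0]
After op 8 (dup): stack=[10,10,10] mem=[0,0,11,0]
After op 9 (*): stack=[10,100] mem=[0,0,11,0]
After op 10 (-): stack=[-90] mem=[0,0,11,0]
After op 11 (pop): stack=[empty] mem=[0,0,11,0]

(empty)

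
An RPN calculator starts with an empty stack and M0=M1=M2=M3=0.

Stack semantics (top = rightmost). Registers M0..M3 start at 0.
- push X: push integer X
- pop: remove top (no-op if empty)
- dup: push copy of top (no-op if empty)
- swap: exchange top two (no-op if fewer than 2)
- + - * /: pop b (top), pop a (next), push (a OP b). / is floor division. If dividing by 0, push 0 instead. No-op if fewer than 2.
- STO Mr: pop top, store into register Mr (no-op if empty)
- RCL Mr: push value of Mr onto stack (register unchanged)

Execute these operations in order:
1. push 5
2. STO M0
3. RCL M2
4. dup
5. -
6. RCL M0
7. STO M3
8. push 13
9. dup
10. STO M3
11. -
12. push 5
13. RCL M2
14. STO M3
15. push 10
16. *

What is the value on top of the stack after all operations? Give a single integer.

After op 1 (push 5): stack=[5] mem=[0,0,0,0]
After op 2 (STO M0): stack=[empty] mem=[5,0,0,0]
After op 3 (RCL M2): stack=[0] mem=[5,0,0,0]
After op 4 (dup): stack=[0,0] mem=[5,0,0,0]
After op 5 (-): stack=[0] mem=[5,0,0,0]
After op 6 (RCL M0): stack=[0,5] mem=[5,0,0,0]
After op 7 (STO M3): stack=[0] mem=[5,0,0,5]
After op 8 (push 13): stack=[0,13] mem=[5,0,0,5]
After op 9 (dup): stack=[0,13,13] mem=[5,0,0,5]
After op 10 (STO M3): stack=[0,13] mem=[5,0,0,13]
After op 11 (-): stack=[-13] mem=[5,0,0,13]
After op 12 (push 5): stack=[-13,5] mem=[5,0,0,13]
After op 13 (RCL M2): stack=[-13,5,0] mem=[5,0,0,13]
After op 14 (STO M3): stack=[-13,5] mem=[5,0,0,0]
After op 15 (push 10): stack=[-13,5,10] mem=[5,0,0,0]
After op 16 (*): stack=[-13,50] mem=[5,0,0,0]

Answer: 50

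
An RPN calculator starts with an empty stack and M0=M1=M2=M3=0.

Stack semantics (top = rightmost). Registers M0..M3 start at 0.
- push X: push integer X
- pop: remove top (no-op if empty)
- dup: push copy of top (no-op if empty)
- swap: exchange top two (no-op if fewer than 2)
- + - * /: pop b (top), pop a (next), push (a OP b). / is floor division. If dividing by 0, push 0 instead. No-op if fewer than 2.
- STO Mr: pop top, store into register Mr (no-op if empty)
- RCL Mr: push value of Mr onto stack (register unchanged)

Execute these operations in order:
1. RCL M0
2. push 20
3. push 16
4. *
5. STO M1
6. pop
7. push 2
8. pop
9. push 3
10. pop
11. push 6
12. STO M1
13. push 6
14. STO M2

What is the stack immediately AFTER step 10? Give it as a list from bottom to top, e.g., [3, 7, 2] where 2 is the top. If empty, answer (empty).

After op 1 (RCL M0): stack=[0] mem=[0,0,0,0]
After op 2 (push 20): stack=[0,20] mem=[0,0,0,0]
After op 3 (push 16): stack=[0,20,16] mem=[0,0,0,0]
After op 4 (*): stack=[0,320] mem=[0,0,0,0]
After op 5 (STO M1): stack=[0] mem=[0,320,0,0]
After op 6 (pop): stack=[empty] mem=[0,320,0,0]
After op 7 (push 2): stack=[2] mem=[0,320,0,0]
After op 8 (pop): stack=[empty] mem=[0,320,0,0]
After op 9 (push 3): stack=[3] mem=[0,320,0,0]
After op 10 (pop): stack=[empty] mem=[0,320,0,0]

(empty)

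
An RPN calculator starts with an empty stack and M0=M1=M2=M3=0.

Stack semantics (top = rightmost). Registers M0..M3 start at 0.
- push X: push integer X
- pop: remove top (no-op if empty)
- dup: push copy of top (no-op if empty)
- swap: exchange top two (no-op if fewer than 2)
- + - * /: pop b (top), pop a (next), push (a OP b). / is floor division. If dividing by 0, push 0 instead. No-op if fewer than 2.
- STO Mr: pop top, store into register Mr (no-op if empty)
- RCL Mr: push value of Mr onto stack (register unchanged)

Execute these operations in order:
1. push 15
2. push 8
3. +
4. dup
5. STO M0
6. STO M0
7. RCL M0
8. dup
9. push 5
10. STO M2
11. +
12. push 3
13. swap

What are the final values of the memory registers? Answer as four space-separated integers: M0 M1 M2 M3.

After op 1 (push 15): stack=[15] mem=[0,0,0,0]
After op 2 (push 8): stack=[15,8] mem=[0,0,0,0]
After op 3 (+): stack=[23] mem=[0,0,0,0]
After op 4 (dup): stack=[23,23] mem=[0,0,0,0]
After op 5 (STO M0): stack=[23] mem=[23,0,0,0]
After op 6 (STO M0): stack=[empty] mem=[23,0,0,0]
After op 7 (RCL M0): stack=[23] mem=[23,0,0,0]
After op 8 (dup): stack=[23,23] mem=[23,0,0,0]
After op 9 (push 5): stack=[23,23,5] mem=[23,0,0,0]
After op 10 (STO M2): stack=[23,23] mem=[23,0,5,0]
After op 11 (+): stack=[46] mem=[23,0,5,0]
After op 12 (push 3): stack=[46,3] mem=[23,0,5,0]
After op 13 (swap): stack=[3,46] mem=[23,0,5,0]

Answer: 23 0 5 0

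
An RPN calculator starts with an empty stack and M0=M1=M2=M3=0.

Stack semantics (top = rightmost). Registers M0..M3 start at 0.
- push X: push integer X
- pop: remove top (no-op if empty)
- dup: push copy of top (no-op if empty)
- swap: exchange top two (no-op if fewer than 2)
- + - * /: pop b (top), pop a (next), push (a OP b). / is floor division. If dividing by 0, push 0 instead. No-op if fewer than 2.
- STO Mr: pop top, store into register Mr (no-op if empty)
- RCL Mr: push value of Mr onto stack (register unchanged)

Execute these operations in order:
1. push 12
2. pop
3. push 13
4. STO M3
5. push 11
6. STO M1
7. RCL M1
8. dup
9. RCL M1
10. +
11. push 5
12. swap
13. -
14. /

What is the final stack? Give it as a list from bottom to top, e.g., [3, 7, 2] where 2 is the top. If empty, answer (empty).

Answer: [-1]

Derivation:
After op 1 (push 12): stack=[12] mem=[0,0,0,0]
After op 2 (pop): stack=[empty] mem=[0,0,0,0]
After op 3 (push 13): stack=[13] mem=[0,0,0,0]
After op 4 (STO M3): stack=[empty] mem=[0,0,0,13]
After op 5 (push 11): stack=[11] mem=[0,0,0,13]
After op 6 (STO M1): stack=[empty] mem=[0,11,0,13]
After op 7 (RCL M1): stack=[11] mem=[0,11,0,13]
After op 8 (dup): stack=[11,11] mem=[0,11,0,13]
After op 9 (RCL M1): stack=[11,11,11] mem=[0,11,0,13]
After op 10 (+): stack=[11,22] mem=[0,11,0,13]
After op 11 (push 5): stack=[11,22,5] mem=[0,11,0,13]
After op 12 (swap): stack=[11,5,22] mem=[0,11,0,13]
After op 13 (-): stack=[11,-17] mem=[0,11,0,13]
After op 14 (/): stack=[-1] mem=[0,11,0,13]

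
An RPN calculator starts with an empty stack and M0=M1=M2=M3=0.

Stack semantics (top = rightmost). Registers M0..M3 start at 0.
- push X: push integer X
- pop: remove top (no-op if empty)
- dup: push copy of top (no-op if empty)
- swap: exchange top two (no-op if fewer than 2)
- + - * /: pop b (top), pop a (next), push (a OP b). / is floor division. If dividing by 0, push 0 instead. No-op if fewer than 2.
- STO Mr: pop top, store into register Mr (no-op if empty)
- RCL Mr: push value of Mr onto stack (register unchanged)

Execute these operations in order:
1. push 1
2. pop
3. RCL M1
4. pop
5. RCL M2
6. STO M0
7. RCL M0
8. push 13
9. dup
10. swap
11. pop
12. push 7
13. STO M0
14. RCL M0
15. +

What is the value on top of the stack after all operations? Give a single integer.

After op 1 (push 1): stack=[1] mem=[0,0,0,0]
After op 2 (pop): stack=[empty] mem=[0,0,0,0]
After op 3 (RCL M1): stack=[0] mem=[0,0,0,0]
After op 4 (pop): stack=[empty] mem=[0,0,0,0]
After op 5 (RCL M2): stack=[0] mem=[0,0,0,0]
After op 6 (STO M0): stack=[empty] mem=[0,0,0,0]
After op 7 (RCL M0): stack=[0] mem=[0,0,0,0]
After op 8 (push 13): stack=[0,13] mem=[0,0,0,0]
After op 9 (dup): stack=[0,13,13] mem=[0,0,0,0]
After op 10 (swap): stack=[0,13,13] mem=[0,0,0,0]
After op 11 (pop): stack=[0,13] mem=[0,0,0,0]
After op 12 (push 7): stack=[0,13,7] mem=[0,0,0,0]
After op 13 (STO M0): stack=[0,13] mem=[7,0,0,0]
After op 14 (RCL M0): stack=[0,13,7] mem=[7,0,0,0]
After op 15 (+): stack=[0,20] mem=[7,0,0,0]

Answer: 20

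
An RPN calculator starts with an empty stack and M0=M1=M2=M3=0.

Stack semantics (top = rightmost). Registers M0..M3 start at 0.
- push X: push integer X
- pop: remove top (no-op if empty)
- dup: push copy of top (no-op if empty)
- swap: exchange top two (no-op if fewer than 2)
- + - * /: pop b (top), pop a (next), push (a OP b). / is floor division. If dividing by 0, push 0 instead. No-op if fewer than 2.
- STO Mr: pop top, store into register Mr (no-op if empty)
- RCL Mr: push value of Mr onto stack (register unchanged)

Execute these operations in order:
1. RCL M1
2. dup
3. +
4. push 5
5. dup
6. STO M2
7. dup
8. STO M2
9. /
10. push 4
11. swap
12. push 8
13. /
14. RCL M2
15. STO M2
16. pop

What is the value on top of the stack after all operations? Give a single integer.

After op 1 (RCL M1): stack=[0] mem=[0,0,0,0]
After op 2 (dup): stack=[0,0] mem=[0,0,0,0]
After op 3 (+): stack=[0] mem=[0,0,0,0]
After op 4 (push 5): stack=[0,5] mem=[0,0,0,0]
After op 5 (dup): stack=[0,5,5] mem=[0,0,0,0]
After op 6 (STO M2): stack=[0,5] mem=[0,0,5,0]
After op 7 (dup): stack=[0,5,5] mem=[0,0,5,0]
After op 8 (STO M2): stack=[0,5] mem=[0,0,5,0]
After op 9 (/): stack=[0] mem=[0,0,5,0]
After op 10 (push 4): stack=[0,4] mem=[0,0,5,0]
After op 11 (swap): stack=[4,0] mem=[0,0,5,0]
After op 12 (push 8): stack=[4,0,8] mem=[0,0,5,0]
After op 13 (/): stack=[4,0] mem=[0,0,5,0]
After op 14 (RCL M2): stack=[4,0,5] mem=[0,0,5,0]
After op 15 (STO M2): stack=[4,0] mem=[0,0,5,0]
After op 16 (pop): stack=[4] mem=[0,0,5,0]

Answer: 4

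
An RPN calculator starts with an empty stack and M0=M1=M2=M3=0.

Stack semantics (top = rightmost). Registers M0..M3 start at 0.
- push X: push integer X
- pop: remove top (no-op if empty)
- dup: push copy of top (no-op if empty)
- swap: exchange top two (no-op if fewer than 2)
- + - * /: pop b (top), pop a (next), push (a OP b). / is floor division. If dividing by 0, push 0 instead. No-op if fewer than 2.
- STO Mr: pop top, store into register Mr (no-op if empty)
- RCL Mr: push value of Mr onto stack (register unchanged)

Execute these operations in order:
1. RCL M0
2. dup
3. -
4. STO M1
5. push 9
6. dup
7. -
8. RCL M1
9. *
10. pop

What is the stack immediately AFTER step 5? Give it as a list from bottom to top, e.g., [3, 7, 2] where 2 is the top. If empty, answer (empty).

After op 1 (RCL M0): stack=[0] mem=[0,0,0,0]
After op 2 (dup): stack=[0,0] mem=[0,0,0,0]
After op 3 (-): stack=[0] mem=[0,0,0,0]
After op 4 (STO M1): stack=[empty] mem=[0,0,0,0]
After op 5 (push 9): stack=[9] mem=[0,0,0,0]

[9]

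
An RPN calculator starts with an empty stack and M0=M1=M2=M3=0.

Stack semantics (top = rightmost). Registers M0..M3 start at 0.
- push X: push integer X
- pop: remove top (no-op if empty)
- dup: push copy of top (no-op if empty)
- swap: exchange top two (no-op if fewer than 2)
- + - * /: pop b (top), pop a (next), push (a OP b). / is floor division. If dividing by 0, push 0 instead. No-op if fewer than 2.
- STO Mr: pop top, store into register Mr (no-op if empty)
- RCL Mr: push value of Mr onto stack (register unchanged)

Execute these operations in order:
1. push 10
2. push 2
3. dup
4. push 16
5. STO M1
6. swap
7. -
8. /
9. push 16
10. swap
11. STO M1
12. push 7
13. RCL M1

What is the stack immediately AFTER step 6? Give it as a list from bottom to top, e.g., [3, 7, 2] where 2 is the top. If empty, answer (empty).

After op 1 (push 10): stack=[10] mem=[0,0,0,0]
After op 2 (push 2): stack=[10,2] mem=[0,0,0,0]
After op 3 (dup): stack=[10,2,2] mem=[0,0,0,0]
After op 4 (push 16): stack=[10,2,2,16] mem=[0,0,0,0]
After op 5 (STO M1): stack=[10,2,2] mem=[0,16,0,0]
After op 6 (swap): stack=[10,2,2] mem=[0,16,0,0]

[10, 2, 2]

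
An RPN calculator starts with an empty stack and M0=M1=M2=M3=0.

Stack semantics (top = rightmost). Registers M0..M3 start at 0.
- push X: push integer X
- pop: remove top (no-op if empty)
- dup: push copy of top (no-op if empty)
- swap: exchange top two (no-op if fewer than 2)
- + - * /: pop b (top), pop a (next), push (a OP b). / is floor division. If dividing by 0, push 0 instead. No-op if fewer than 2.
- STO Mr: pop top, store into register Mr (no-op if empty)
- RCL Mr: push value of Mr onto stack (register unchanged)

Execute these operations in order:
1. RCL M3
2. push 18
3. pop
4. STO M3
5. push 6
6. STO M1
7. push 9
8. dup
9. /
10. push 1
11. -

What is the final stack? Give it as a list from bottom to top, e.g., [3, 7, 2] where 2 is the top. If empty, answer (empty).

After op 1 (RCL M3): stack=[0] mem=[0,0,0,0]
After op 2 (push 18): stack=[0,18] mem=[0,0,0,0]
After op 3 (pop): stack=[0] mem=[0,0,0,0]
After op 4 (STO M3): stack=[empty] mem=[0,0,0,0]
After op 5 (push 6): stack=[6] mem=[0,0,0,0]
After op 6 (STO M1): stack=[empty] mem=[0,6,0,0]
After op 7 (push 9): stack=[9] mem=[0,6,0,0]
After op 8 (dup): stack=[9,9] mem=[0,6,0,0]
After op 9 (/): stack=[1] mem=[0,6,0,0]
After op 10 (push 1): stack=[1,1] mem=[0,6,0,0]
After op 11 (-): stack=[0] mem=[0,6,0,0]

Answer: [0]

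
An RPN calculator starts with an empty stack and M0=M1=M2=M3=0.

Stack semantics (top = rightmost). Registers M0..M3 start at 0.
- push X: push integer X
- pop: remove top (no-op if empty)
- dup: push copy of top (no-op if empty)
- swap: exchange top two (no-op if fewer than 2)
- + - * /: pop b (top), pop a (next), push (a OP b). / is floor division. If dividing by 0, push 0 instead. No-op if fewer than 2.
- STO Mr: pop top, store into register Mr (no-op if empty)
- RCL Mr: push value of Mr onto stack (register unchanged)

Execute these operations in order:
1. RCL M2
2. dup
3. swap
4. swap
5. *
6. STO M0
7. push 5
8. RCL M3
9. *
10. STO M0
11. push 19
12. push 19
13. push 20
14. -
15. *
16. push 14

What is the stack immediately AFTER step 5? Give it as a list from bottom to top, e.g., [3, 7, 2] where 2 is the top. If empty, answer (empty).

After op 1 (RCL M2): stack=[0] mem=[0,0,0,0]
After op 2 (dup): stack=[0,0] mem=[0,0,0,0]
After op 3 (swap): stack=[0,0] mem=[0,0,0,0]
After op 4 (swap): stack=[0,0] mem=[0,0,0,0]
After op 5 (*): stack=[0] mem=[0,0,0,0]

[0]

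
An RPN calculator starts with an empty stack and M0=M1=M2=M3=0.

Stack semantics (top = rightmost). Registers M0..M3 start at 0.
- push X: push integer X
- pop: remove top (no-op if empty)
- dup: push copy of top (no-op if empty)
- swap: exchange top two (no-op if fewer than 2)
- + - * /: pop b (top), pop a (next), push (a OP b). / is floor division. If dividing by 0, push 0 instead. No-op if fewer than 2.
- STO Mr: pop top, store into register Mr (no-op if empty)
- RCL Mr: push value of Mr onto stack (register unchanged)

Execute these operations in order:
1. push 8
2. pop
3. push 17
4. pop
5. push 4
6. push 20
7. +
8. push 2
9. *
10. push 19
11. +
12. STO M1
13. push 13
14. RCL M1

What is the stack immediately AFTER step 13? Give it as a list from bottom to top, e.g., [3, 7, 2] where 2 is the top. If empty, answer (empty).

After op 1 (push 8): stack=[8] mem=[0,0,0,0]
After op 2 (pop): stack=[empty] mem=[0,0,0,0]
After op 3 (push 17): stack=[17] mem=[0,0,0,0]
After op 4 (pop): stack=[empty] mem=[0,0,0,0]
After op 5 (push 4): stack=[4] mem=[0,0,0,0]
After op 6 (push 20): stack=[4,20] mem=[0,0,0,0]
After op 7 (+): stack=[24] mem=[0,0,0,0]
After op 8 (push 2): stack=[24,2] mem=[0,0,0,0]
After op 9 (*): stack=[48] mem=[0,0,0,0]
After op 10 (push 19): stack=[48,19] mem=[0,0,0,0]
After op 11 (+): stack=[67] mem=[0,0,0,0]
After op 12 (STO M1): stack=[empty] mem=[0,67,0,0]
After op 13 (push 13): stack=[13] mem=[0,67,0,0]

[13]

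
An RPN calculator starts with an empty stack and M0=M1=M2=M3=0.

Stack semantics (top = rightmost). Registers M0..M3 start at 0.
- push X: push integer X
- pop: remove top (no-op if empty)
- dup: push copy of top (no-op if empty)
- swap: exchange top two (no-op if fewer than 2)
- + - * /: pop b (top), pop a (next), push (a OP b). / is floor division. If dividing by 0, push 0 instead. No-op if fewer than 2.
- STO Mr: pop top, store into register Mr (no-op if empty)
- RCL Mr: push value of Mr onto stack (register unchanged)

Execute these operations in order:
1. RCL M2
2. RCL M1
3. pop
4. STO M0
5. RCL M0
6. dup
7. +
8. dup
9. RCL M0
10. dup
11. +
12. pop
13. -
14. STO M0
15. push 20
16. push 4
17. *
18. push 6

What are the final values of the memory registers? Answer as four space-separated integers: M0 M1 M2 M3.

After op 1 (RCL M2): stack=[0] mem=[0,0,0,0]
After op 2 (RCL M1): stack=[0,0] mem=[0,0,0,0]
After op 3 (pop): stack=[0] mem=[0,0,0,0]
After op 4 (STO M0): stack=[empty] mem=[0,0,0,0]
After op 5 (RCL M0): stack=[0] mem=[0,0,0,0]
After op 6 (dup): stack=[0,0] mem=[0,0,0,0]
After op 7 (+): stack=[0] mem=[0,0,0,0]
After op 8 (dup): stack=[0,0] mem=[0,0,0,0]
After op 9 (RCL M0): stack=[0,0,0] mem=[0,0,0,0]
After op 10 (dup): stack=[0,0,0,0] mem=[0,0,0,0]
After op 11 (+): stack=[0,0,0] mem=[0,0,0,0]
After op 12 (pop): stack=[0,0] mem=[0,0,0,0]
After op 13 (-): stack=[0] mem=[0,0,0,0]
After op 14 (STO M0): stack=[empty] mem=[0,0,0,0]
After op 15 (push 20): stack=[20] mem=[0,0,0,0]
After op 16 (push 4): stack=[20,4] mem=[0,0,0,0]
After op 17 (*): stack=[80] mem=[0,0,0,0]
After op 18 (push 6): stack=[80,6] mem=[0,0,0,0]

Answer: 0 0 0 0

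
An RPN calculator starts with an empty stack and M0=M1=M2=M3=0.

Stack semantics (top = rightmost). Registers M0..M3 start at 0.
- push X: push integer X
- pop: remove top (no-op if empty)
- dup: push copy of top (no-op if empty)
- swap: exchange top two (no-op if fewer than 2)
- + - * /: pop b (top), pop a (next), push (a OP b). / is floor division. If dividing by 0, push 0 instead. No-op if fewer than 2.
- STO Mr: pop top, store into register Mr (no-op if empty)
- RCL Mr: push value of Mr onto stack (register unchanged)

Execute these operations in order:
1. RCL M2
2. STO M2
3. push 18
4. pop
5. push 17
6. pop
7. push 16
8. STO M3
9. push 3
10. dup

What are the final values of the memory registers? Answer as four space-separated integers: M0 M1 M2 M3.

Answer: 0 0 0 16

Derivation:
After op 1 (RCL M2): stack=[0] mem=[0,0,0,0]
After op 2 (STO M2): stack=[empty] mem=[0,0,0,0]
After op 3 (push 18): stack=[18] mem=[0,0,0,0]
After op 4 (pop): stack=[empty] mem=[0,0,0,0]
After op 5 (push 17): stack=[17] mem=[0,0,0,0]
After op 6 (pop): stack=[empty] mem=[0,0,0,0]
After op 7 (push 16): stack=[16] mem=[0,0,0,0]
After op 8 (STO M3): stack=[empty] mem=[0,0,0,16]
After op 9 (push 3): stack=[3] mem=[0,0,0,16]
After op 10 (dup): stack=[3,3] mem=[0,0,0,16]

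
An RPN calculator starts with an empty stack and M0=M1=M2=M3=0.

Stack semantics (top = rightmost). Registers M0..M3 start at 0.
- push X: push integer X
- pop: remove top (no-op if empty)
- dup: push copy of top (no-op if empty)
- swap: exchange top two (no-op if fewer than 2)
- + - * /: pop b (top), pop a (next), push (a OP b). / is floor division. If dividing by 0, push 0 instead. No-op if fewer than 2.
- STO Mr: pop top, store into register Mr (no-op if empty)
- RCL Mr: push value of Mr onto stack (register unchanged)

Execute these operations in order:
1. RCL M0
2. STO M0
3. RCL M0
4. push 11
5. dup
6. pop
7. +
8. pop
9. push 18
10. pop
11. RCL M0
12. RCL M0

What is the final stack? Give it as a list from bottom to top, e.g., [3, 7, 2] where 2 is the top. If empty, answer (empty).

After op 1 (RCL M0): stack=[0] mem=[0,0,0,0]
After op 2 (STO M0): stack=[empty] mem=[0,0,0,0]
After op 3 (RCL M0): stack=[0] mem=[0,0,0,0]
After op 4 (push 11): stack=[0,11] mem=[0,0,0,0]
After op 5 (dup): stack=[0,11,11] mem=[0,0,0,0]
After op 6 (pop): stack=[0,11] mem=[0,0,0,0]
After op 7 (+): stack=[11] mem=[0,0,0,0]
After op 8 (pop): stack=[empty] mem=[0,0,0,0]
After op 9 (push 18): stack=[18] mem=[0,0,0,0]
After op 10 (pop): stack=[empty] mem=[0,0,0,0]
After op 11 (RCL M0): stack=[0] mem=[0,0,0,0]
After op 12 (RCL M0): stack=[0,0] mem=[0,0,0,0]

Answer: [0, 0]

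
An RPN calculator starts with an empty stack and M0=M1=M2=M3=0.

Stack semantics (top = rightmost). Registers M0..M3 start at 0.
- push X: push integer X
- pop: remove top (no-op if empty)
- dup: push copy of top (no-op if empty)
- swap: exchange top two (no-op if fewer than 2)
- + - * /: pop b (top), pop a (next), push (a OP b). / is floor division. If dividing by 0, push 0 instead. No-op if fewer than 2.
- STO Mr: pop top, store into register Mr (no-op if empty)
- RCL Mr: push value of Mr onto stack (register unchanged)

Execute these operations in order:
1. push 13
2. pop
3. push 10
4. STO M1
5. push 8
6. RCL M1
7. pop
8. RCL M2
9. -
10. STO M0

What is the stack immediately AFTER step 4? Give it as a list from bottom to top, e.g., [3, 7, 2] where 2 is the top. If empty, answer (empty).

After op 1 (push 13): stack=[13] mem=[0,0,0,0]
After op 2 (pop): stack=[empty] mem=[0,0,0,0]
After op 3 (push 10): stack=[10] mem=[0,0,0,0]
After op 4 (STO M1): stack=[empty] mem=[0,10,0,0]

(empty)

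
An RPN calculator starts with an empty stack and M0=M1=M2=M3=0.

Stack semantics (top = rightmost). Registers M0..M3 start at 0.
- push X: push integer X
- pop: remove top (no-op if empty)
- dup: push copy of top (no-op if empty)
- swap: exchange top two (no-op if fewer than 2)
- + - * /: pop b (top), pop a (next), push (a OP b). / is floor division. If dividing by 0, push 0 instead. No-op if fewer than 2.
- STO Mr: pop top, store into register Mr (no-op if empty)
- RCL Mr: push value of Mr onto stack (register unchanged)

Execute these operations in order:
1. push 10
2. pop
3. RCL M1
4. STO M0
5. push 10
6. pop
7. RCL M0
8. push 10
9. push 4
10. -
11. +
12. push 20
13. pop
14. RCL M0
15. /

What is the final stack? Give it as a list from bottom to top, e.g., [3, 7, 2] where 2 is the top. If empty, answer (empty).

Answer: [0]

Derivation:
After op 1 (push 10): stack=[10] mem=[0,0,0,0]
After op 2 (pop): stack=[empty] mem=[0,0,0,0]
After op 3 (RCL M1): stack=[0] mem=[0,0,0,0]
After op 4 (STO M0): stack=[empty] mem=[0,0,0,0]
After op 5 (push 10): stack=[10] mem=[0,0,0,0]
After op 6 (pop): stack=[empty] mem=[0,0,0,0]
After op 7 (RCL M0): stack=[0] mem=[0,0,0,0]
After op 8 (push 10): stack=[0,10] mem=[0,0,0,0]
After op 9 (push 4): stack=[0,10,4] mem=[0,0,0,0]
After op 10 (-): stack=[0,6] mem=[0,0,0,0]
After op 11 (+): stack=[6] mem=[0,0,0,0]
After op 12 (push 20): stack=[6,20] mem=[0,0,0,0]
After op 13 (pop): stack=[6] mem=[0,0,0,0]
After op 14 (RCL M0): stack=[6,0] mem=[0,0,0,0]
After op 15 (/): stack=[0] mem=[0,0,0,0]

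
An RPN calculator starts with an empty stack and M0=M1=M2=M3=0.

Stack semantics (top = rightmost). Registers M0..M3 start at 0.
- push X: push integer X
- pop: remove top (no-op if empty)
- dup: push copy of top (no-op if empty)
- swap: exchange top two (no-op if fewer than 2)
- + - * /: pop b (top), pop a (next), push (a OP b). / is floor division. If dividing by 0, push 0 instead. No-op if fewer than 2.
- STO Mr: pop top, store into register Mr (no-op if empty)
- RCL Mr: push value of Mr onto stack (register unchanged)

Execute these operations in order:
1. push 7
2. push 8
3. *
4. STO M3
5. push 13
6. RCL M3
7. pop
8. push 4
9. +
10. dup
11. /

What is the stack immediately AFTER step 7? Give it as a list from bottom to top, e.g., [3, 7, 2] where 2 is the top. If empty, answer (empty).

After op 1 (push 7): stack=[7] mem=[0,0,0,0]
After op 2 (push 8): stack=[7,8] mem=[0,0,0,0]
After op 3 (*): stack=[56] mem=[0,0,0,0]
After op 4 (STO M3): stack=[empty] mem=[0,0,0,56]
After op 5 (push 13): stack=[13] mem=[0,0,0,56]
After op 6 (RCL M3): stack=[13,56] mem=[0,0,0,56]
After op 7 (pop): stack=[13] mem=[0,0,0,56]

[13]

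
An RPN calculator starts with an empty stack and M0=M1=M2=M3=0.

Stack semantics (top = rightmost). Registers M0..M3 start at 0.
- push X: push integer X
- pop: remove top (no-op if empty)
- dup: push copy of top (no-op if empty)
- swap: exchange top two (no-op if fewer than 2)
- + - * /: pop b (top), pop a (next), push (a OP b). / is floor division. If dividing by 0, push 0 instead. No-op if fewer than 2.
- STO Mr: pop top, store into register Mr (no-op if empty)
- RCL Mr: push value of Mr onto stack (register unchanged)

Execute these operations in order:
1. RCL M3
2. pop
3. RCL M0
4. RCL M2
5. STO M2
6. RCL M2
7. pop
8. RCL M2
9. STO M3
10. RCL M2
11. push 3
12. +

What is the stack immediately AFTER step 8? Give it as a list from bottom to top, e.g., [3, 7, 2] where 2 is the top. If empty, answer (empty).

After op 1 (RCL M3): stack=[0] mem=[0,0,0,0]
After op 2 (pop): stack=[empty] mem=[0,0,0,0]
After op 3 (RCL M0): stack=[0] mem=[0,0,0,0]
After op 4 (RCL M2): stack=[0,0] mem=[0,0,0,0]
After op 5 (STO M2): stack=[0] mem=[0,0,0,0]
After op 6 (RCL M2): stack=[0,0] mem=[0,0,0,0]
After op 7 (pop): stack=[0] mem=[0,0,0,0]
After op 8 (RCL M2): stack=[0,0] mem=[0,0,0,0]

[0, 0]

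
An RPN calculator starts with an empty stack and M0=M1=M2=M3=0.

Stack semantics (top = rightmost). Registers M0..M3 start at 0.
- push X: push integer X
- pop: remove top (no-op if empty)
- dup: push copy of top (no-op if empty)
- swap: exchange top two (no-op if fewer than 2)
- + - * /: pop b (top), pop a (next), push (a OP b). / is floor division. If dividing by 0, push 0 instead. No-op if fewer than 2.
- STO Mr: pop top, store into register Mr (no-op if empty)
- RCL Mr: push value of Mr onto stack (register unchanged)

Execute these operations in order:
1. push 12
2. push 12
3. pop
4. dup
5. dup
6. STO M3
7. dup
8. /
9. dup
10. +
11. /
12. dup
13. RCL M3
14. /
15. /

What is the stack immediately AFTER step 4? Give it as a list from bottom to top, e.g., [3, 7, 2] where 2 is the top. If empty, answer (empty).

After op 1 (push 12): stack=[12] mem=[0,0,0,0]
After op 2 (push 12): stack=[12,12] mem=[0,0,0,0]
After op 3 (pop): stack=[12] mem=[0,0,0,0]
After op 4 (dup): stack=[12,12] mem=[0,0,0,0]

[12, 12]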